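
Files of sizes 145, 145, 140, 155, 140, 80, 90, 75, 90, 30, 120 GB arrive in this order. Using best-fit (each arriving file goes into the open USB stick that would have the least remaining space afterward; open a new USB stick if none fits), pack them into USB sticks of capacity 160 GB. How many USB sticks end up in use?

9

  145 → USB stick 1 (new)  [load 145/160]
  145 → USB stick 2 (new)  [load 145/160]
  140 → USB stick 3 (new)  [load 140/160]
  155 → USB stick 4 (new)  [load 155/160]
  140 → USB stick 5 (new)  [load 140/160]
  80 → USB stick 6 (new)  [load 80/160]
  90 → USB stick 7 (new)  [load 90/160]
  75 → USB stick 6  [load 155/160]
  90 → USB stick 8 (new)  [load 90/160]
  30 → USB stick 7  [load 120/160]
  120 → USB stick 9 (new)  [load 120/160]
9 USB sticks opened.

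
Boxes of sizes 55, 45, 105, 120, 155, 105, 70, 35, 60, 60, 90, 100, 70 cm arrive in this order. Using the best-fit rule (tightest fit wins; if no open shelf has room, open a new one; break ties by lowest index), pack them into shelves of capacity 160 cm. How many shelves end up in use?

  55 → shelf 1 (new)  [load 55/160]
  45 → shelf 1  [load 100/160]
  105 → shelf 2 (new)  [load 105/160]
  120 → shelf 3 (new)  [load 120/160]
  155 → shelf 4 (new)  [load 155/160]
  105 → shelf 5 (new)  [load 105/160]
  70 → shelf 6 (new)  [load 70/160]
  35 → shelf 3  [load 155/160]
  60 → shelf 1  [load 160/160]
  60 → shelf 6  [load 130/160]
  90 → shelf 7 (new)  [load 90/160]
  100 → shelf 8 (new)  [load 100/160]
  70 → shelf 7  [load 160/160]
8 shelves opened.

8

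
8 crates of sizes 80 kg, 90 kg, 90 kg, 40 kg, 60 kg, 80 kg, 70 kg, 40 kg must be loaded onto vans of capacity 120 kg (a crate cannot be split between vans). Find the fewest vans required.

Total = 90 + 90 + 80 + 80 + 70 + 60 + 40 + 40 = 550 kg.
Lower bound: ⌈550/120⌉ = 5 vans.
A packing using 6 vans:
  van 1: 90 = 90
  van 2: 90 = 90
  van 3: 80 + 40 = 120
  van 4: 80 + 40 = 120
  van 5: 70 = 70
  van 6: 60 = 60
No arrangement into 5 vans stays within capacity, so 6 is optimal.

6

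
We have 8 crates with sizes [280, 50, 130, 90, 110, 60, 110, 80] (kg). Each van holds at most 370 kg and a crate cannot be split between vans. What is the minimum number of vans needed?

Total = 280 + 130 + 110 + 110 + 90 + 80 + 60 + 50 = 910 kg.
Lower bound: ⌈910/370⌉ = 3 vans.
A packing using 3 vans:
  van 1: 280 + 90 = 370
  van 2: 130 + 110 + 110 = 350
  van 3: 80 + 60 + 50 = 190
This matches the lower bound, so 3 is optimal.

3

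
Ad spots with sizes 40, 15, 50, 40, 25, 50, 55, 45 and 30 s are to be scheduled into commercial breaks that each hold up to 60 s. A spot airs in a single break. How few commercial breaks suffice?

Total = 55 + 50 + 50 + 45 + 40 + 40 + 30 + 25 + 15 = 350 s.
Lower bound: ⌈350/60⌉ = 6 commercial breaks.
A packing using 7 commercial breaks:
  break 1: 55 = 55
  break 2: 50 = 50
  break 3: 50 = 50
  break 4: 45 + 15 = 60
  break 5: 40 = 40
  break 6: 40 = 40
  break 7: 30 + 25 = 55
No arrangement into 6 commercial breaks stays within capacity, so 7 is optimal.

7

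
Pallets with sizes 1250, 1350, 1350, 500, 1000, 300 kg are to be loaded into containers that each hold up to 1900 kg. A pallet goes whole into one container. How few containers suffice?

4

Total = 1350 + 1350 + 1250 + 1000 + 500 + 300 = 5750 kg.
Lower bound: ⌈5750/1900⌉ = 4 containers.
A packing using 4 containers:
  container 1: 1350 + 500 = 1850
  container 2: 1350 + 300 = 1650
  container 3: 1250 = 1250
  container 4: 1000 = 1000
This matches the lower bound, so 4 is optimal.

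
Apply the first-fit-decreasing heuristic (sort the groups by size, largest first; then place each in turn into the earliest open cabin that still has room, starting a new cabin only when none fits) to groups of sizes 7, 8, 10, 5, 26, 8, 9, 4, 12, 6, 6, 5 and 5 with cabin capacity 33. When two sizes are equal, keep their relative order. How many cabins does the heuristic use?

Sorted descending: 26, 12, 10, 9, 8, 8, 7, 6, 6, 5, 5, 5, 4.
  26 → cabin 1 (new)  [load 26/33]
  12 → cabin 2 (new)  [load 12/33]
  10 → cabin 2  [load 22/33]
  9 → cabin 2  [load 31/33]
  8 → cabin 3 (new)  [load 8/33]
  8 → cabin 3  [load 16/33]
  7 → cabin 1  [load 33/33]
  6 → cabin 3  [load 22/33]
  6 → cabin 3  [load 28/33]
  5 → cabin 3  [load 33/33]
  5 → cabin 4 (new)  [load 5/33]
  5 → cabin 4  [load 10/33]
  4 → cabin 4  [load 14/33]
4 cabins opened.

4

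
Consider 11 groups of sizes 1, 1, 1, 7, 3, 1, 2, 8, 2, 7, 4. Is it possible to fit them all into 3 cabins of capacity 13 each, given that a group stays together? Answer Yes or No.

A valid assignment using 3 cabins:
  cabin 1: 8 + 4 + 1 = 13
  cabin 2: 7 + 3 + 2 + 1 = 13
  cabin 3: 7 + 2 + 1 + 1 = 11
Every load is within 13, so 3 cabins suffice.

Yes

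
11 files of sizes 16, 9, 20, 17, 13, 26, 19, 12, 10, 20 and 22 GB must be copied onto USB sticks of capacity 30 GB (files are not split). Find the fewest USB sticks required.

Total = 26 + 22 + 20 + 20 + 19 + 17 + 16 + 13 + 12 + 10 + 9 = 184 GB.
Lower bound: ⌈184/30⌉ = 7 USB sticks.
A packing using 7 USB sticks:
  USB stick 1: 26 = 26
  USB stick 2: 22 = 22
  USB stick 3: 20 + 10 = 30
  USB stick 4: 20 + 9 = 29
  USB stick 5: 19 = 19
  USB stick 6: 17 + 13 = 30
  USB stick 7: 16 + 12 = 28
This matches the lower bound, so 7 is optimal.

7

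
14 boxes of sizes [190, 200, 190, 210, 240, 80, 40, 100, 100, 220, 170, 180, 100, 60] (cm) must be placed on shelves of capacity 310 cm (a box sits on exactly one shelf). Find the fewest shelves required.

Total = 240 + 220 + 210 + 200 + 190 + 190 + 180 + 170 + 100 + 100 + 100 + 80 + 60 + 40 = 2080 cm.
Lower bound: ⌈2080/310⌉ = 7 shelves.
Also, 8 boxes each exceed 155 cm, and no two of those can share a shelf, so at least 8 shelves are needed.
A packing using 8 shelves:
  shelf 1: 240 + 60 = 300
  shelf 2: 220 + 80 = 300
  shelf 3: 210 + 100 = 310
  shelf 4: 200 + 100 = 300
  shelf 5: 190 + 100 = 290
  shelf 6: 190 + 40 = 230
  shelf 7: 180 = 180
  shelf 8: 170 = 170
This matches the lower bound, so 8 is optimal.

8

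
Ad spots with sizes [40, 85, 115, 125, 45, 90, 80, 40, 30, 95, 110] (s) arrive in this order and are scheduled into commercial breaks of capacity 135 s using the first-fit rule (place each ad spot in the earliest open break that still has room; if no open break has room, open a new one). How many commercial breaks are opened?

7

  40 → break 1 (new)  [load 40/135]
  85 → break 1  [load 125/135]
  115 → break 2 (new)  [load 115/135]
  125 → break 3 (new)  [load 125/135]
  45 → break 4 (new)  [load 45/135]
  90 → break 4  [load 135/135]
  80 → break 5 (new)  [load 80/135]
  40 → break 5  [load 120/135]
  30 → break 6 (new)  [load 30/135]
  95 → break 6  [load 125/135]
  110 → break 7 (new)  [load 110/135]
7 commercial breaks opened.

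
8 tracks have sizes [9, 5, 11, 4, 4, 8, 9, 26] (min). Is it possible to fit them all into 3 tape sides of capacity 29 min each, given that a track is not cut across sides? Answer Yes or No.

A valid assignment using 3 tape sides:
  side 1: 26 = 26
  side 2: 11 + 9 + 9 = 29
  side 3: 8 + 5 + 4 + 4 = 21
Every load is within 29 min, so 3 tape sides suffice.

Yes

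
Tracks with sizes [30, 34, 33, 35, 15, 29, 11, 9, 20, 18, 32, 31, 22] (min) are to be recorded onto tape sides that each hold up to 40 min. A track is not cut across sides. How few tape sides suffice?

Total = 35 + 34 + 33 + 32 + 31 + 30 + 29 + 22 + 20 + 18 + 15 + 11 + 9 = 319 min.
Lower bound: ⌈319/40⌉ = 8 tape sides.
A packing using 9 tape sides:
  side 1: 35 = 35
  side 2: 34 = 34
  side 3: 33 = 33
  side 4: 32 = 32
  side 5: 31 + 9 = 40
  side 6: 30 = 30
  side 7: 29 + 11 = 40
  side 8: 22 + 18 = 40
  side 9: 20 + 15 = 35
No arrangement into 8 tape sides stays within capacity, so 9 is optimal.

9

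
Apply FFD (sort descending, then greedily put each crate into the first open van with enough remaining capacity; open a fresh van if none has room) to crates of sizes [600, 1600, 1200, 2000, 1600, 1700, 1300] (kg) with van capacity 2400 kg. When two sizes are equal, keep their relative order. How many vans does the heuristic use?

Sorted descending: 2000, 1700, 1600, 1600, 1300, 1200, 600.
  2000 → van 1 (new)  [load 2000/2400]
  1700 → van 2 (new)  [load 1700/2400]
  1600 → van 3 (new)  [load 1600/2400]
  1600 → van 4 (new)  [load 1600/2400]
  1300 → van 5 (new)  [load 1300/2400]
  1200 → van 6 (new)  [load 1200/2400]
  600 → van 2  [load 2300/2400]
6 vans opened.

6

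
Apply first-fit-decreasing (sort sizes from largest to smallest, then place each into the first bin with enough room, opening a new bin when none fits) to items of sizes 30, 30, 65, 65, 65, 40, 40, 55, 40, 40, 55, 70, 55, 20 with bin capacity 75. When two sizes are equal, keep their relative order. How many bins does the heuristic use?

Sorted descending: 70, 65, 65, 65, 55, 55, 55, 40, 40, 40, 40, 30, 30, 20.
  70 → bin 1 (new)  [load 70/75]
  65 → bin 2 (new)  [load 65/75]
  65 → bin 3 (new)  [load 65/75]
  65 → bin 4 (new)  [load 65/75]
  55 → bin 5 (new)  [load 55/75]
  55 → bin 6 (new)  [load 55/75]
  55 → bin 7 (new)  [load 55/75]
  40 → bin 8 (new)  [load 40/75]
  40 → bin 9 (new)  [load 40/75]
  40 → bin 10 (new)  [load 40/75]
  40 → bin 11 (new)  [load 40/75]
  30 → bin 8  [load 70/75]
  30 → bin 9  [load 70/75]
  20 → bin 5  [load 75/75]
11 bins opened.

11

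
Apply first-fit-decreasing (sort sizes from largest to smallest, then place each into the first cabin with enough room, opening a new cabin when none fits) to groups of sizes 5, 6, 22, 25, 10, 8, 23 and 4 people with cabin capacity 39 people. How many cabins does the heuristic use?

Sorted descending: 25, 23, 22, 10, 8, 6, 5, 4.
  25 → cabin 1 (new)  [load 25/39]
  23 → cabin 2 (new)  [load 23/39]
  22 → cabin 3 (new)  [load 22/39]
  10 → cabin 1  [load 35/39]
  8 → cabin 2  [load 31/39]
  6 → cabin 2  [load 37/39]
  5 → cabin 3  [load 27/39]
  4 → cabin 1  [load 39/39]
3 cabins opened.

3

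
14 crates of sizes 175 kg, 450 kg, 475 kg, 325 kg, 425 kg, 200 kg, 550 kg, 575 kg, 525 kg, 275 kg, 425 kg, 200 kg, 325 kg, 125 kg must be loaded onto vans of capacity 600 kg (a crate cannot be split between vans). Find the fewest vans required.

Total = 575 + 550 + 525 + 475 + 450 + 425 + 425 + 325 + 325 + 275 + 200 + 200 + 175 + 125 = 5050 kg.
Lower bound: ⌈5050/600⌉ = 9 vans.
A packing using 10 vans:
  van 1: 575 = 575
  van 2: 550 = 550
  van 3: 525 = 525
  van 4: 475 + 125 = 600
  van 5: 450 = 450
  van 6: 425 + 175 = 600
  van 7: 425 = 425
  van 8: 325 + 275 = 600
  van 9: 325 + 200 = 525
  van 10: 200 = 200
No arrangement into 9 vans stays within capacity, so 10 is optimal.

10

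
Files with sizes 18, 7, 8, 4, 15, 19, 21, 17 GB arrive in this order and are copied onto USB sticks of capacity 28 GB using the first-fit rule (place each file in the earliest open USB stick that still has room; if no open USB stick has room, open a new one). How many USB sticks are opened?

  18 → USB stick 1 (new)  [load 18/28]
  7 → USB stick 1  [load 25/28]
  8 → USB stick 2 (new)  [load 8/28]
  4 → USB stick 2  [load 12/28]
  15 → USB stick 2  [load 27/28]
  19 → USB stick 3 (new)  [load 19/28]
  21 → USB stick 4 (new)  [load 21/28]
  17 → USB stick 5 (new)  [load 17/28]
5 USB sticks opened.

5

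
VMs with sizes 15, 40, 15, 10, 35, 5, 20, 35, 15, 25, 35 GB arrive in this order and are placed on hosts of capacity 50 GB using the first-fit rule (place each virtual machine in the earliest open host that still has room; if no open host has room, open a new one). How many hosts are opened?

  15 → host 1 (new)  [load 15/50]
  40 → host 2 (new)  [load 40/50]
  15 → host 1  [load 30/50]
  10 → host 1  [load 40/50]
  35 → host 3 (new)  [load 35/50]
  5 → host 1  [load 45/50]
  20 → host 4 (new)  [load 20/50]
  35 → host 5 (new)  [load 35/50]
  15 → host 3  [load 50/50]
  25 → host 4  [load 45/50]
  35 → host 6 (new)  [load 35/50]
6 hosts opened.

6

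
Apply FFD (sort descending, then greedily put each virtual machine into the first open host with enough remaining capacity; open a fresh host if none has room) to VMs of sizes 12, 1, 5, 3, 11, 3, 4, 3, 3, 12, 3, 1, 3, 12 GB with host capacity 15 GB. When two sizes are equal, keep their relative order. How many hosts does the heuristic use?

6

Sorted descending: 12, 12, 12, 11, 5, 4, 3, 3, 3, 3, 3, 3, 1, 1.
  12 → host 1 (new)  [load 12/15]
  12 → host 2 (new)  [load 12/15]
  12 → host 3 (new)  [load 12/15]
  11 → host 4 (new)  [load 11/15]
  5 → host 5 (new)  [load 5/15]
  4 → host 4  [load 15/15]
  3 → host 1  [load 15/15]
  3 → host 2  [load 15/15]
  3 → host 3  [load 15/15]
  3 → host 5  [load 8/15]
  3 → host 5  [load 11/15]
  3 → host 5  [load 14/15]
  1 → host 5  [load 15/15]
  1 → host 6 (new)  [load 1/15]
6 hosts opened.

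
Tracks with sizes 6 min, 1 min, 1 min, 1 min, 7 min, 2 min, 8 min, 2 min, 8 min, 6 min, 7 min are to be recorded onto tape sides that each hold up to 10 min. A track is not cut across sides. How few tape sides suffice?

6

Total = 8 + 8 + 7 + 7 + 6 + 6 + 2 + 2 + 1 + 1 + 1 = 49 min.
Lower bound: ⌈49/10⌉ = 5 tape sides.
Also, 6 tracks each exceed 5 min, and no two of those can share a side, so at least 6 tape sides are needed.
A packing using 6 tape sides:
  side 1: 8 + 2 = 10
  side 2: 8 + 2 = 10
  side 3: 7 + 1 + 1 + 1 = 10
  side 4: 7 = 7
  side 5: 6 = 6
  side 6: 6 = 6
This matches the lower bound, so 6 is optimal.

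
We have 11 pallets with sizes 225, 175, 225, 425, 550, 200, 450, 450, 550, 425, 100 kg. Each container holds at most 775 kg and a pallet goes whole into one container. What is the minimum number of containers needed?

6

Total = 550 + 550 + 450 + 450 + 425 + 425 + 225 + 225 + 200 + 175 + 100 = 3775 kg.
Lower bound: ⌈3775/775⌉ = 5 containers.
Also, 6 pallets each exceed 775/2 kg, and no two of those can share a container, so at least 6 containers are needed.
A packing using 6 containers:
  container 1: 550 + 225 = 775
  container 2: 550 + 225 = 775
  container 3: 450 + 200 + 100 = 750
  container 4: 450 + 175 = 625
  container 5: 425 = 425
  container 6: 425 = 425
This matches the lower bound, so 6 is optimal.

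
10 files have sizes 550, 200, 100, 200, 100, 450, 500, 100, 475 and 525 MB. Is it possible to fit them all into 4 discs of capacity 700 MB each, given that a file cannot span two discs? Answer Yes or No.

Total = 3200 MB; ⌈3200/700⌉ = 5.
At least 5 discs are required, but only 4 are allowed.

No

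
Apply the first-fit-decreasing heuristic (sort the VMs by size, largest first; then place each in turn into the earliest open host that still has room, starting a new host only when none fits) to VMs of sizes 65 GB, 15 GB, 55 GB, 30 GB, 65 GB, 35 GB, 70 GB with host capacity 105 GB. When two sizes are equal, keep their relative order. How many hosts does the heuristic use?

Sorted descending: 70, 65, 65, 55, 35, 30, 15.
  70 → host 1 (new)  [load 70/105]
  65 → host 2 (new)  [load 65/105]
  65 → host 3 (new)  [load 65/105]
  55 → host 4 (new)  [load 55/105]
  35 → host 1  [load 105/105]
  30 → host 2  [load 95/105]
  15 → host 3  [load 80/105]
4 hosts opened.

4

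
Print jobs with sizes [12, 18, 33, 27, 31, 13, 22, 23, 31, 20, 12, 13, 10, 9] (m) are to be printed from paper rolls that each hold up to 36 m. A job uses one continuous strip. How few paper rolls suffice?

Total = 33 + 31 + 31 + 27 + 23 + 22 + 20 + 18 + 13 + 13 + 12 + 12 + 10 + 9 = 274 m.
Lower bound: ⌈274/36⌉ = 8 paper rolls.
A packing using 9 paper rolls:
  roll 1: 33 = 33
  roll 2: 31 = 31
  roll 3: 31 = 31
  roll 4: 27 + 9 = 36
  roll 5: 23 + 13 = 36
  roll 6: 22 + 13 = 35
  roll 7: 20 + 12 = 32
  roll 8: 18 + 12 = 30
  roll 9: 10 = 10
No arrangement into 8 paper rolls stays within capacity, so 9 is optimal.

9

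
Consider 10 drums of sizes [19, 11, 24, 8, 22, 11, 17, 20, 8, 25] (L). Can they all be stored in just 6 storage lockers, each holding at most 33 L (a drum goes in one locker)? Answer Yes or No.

Yes

A valid assignment using 6 storage lockers:
  locker 1: 25 + 8 = 33
  locker 2: 24 + 8 = 32
  locker 3: 22 + 11 = 33
  locker 4: 20 + 11 = 31
  locker 5: 19 = 19
  locker 6: 17 = 17
Every load is within 33 L, so 6 storage lockers suffice.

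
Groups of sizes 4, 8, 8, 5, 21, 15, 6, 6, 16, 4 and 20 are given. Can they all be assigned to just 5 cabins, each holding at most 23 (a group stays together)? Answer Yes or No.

Total = 113; ⌈113/23⌉ = 5.
The bound of 5 does not rule out 5, but exhaustive search shows no assignment into 5 cabins of capacity 23 exists — the minimum is 6.

No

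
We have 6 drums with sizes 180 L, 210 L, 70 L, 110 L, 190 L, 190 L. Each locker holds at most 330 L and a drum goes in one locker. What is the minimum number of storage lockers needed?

4

Total = 210 + 190 + 190 + 180 + 110 + 70 = 950 L.
Lower bound: ⌈950/330⌉ = 3 storage lockers.
Also, 4 drums each exceed 165 L, and no two of those can share a locker, so at least 4 storage lockers are needed.
A packing using 4 storage lockers:
  locker 1: 210 + 110 = 320
  locker 2: 190 + 70 = 260
  locker 3: 190 = 190
  locker 4: 180 = 180
This matches the lower bound, so 4 is optimal.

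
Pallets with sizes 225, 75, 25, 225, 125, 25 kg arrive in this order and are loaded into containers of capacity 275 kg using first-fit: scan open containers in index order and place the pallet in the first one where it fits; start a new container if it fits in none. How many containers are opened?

3

  225 → container 1 (new)  [load 225/275]
  75 → container 2 (new)  [load 75/275]
  25 → container 1  [load 250/275]
  225 → container 3 (new)  [load 225/275]
  125 → container 2  [load 200/275]
  25 → container 1  [load 275/275]
3 containers opened.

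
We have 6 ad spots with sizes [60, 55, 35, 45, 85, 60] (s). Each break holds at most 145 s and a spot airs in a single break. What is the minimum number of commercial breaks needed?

3

Total = 85 + 60 + 60 + 55 + 45 + 35 = 340 s.
Lower bound: ⌈340/145⌉ = 3 commercial breaks.
A packing using 3 commercial breaks:
  break 1: 85 + 60 = 145
  break 2: 60 + 55 = 115
  break 3: 45 + 35 = 80
This matches the lower bound, so 3 is optimal.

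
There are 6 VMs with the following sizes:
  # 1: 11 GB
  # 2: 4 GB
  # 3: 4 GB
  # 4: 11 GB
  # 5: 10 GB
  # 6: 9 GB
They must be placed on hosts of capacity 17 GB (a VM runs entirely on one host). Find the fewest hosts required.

4

Total = 11 + 11 + 10 + 9 + 4 + 4 = 49 GB.
Lower bound: ⌈49/17⌉ = 3 hosts.
Also, 4 VMs each exceed 17/2 GB, and no two of those can share a host, so at least 4 hosts are needed.
A packing using 4 hosts:
  host 1: 11 + 4 = 15
  host 2: 11 + 4 = 15
  host 3: 10 = 10
  host 4: 9 = 9
This matches the lower bound, so 4 is optimal.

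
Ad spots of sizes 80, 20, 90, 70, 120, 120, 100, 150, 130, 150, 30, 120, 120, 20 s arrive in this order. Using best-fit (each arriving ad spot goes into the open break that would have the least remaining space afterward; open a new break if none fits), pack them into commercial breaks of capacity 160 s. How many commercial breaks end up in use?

10

  80 → break 1 (new)  [load 80/160]
  20 → break 1  [load 100/160]
  90 → break 2 (new)  [load 90/160]
  70 → break 2  [load 160/160]
  120 → break 3 (new)  [load 120/160]
  120 → break 4 (new)  [load 120/160]
  100 → break 5 (new)  [load 100/160]
  150 → break 6 (new)  [load 150/160]
  130 → break 7 (new)  [load 130/160]
  150 → break 8 (new)  [load 150/160]
  30 → break 7  [load 160/160]
  120 → break 9 (new)  [load 120/160]
  120 → break 10 (new)  [load 120/160]
  20 → break 3  [load 140/160]
10 commercial breaks opened.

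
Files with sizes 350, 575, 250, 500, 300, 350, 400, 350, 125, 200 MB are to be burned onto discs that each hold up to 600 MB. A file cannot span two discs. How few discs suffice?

Total = 575 + 500 + 400 + 350 + 350 + 350 + 300 + 250 + 200 + 125 = 3400 MB.
Lower bound: ⌈3400/600⌉ = 6 discs.
A packing using 7 discs:
  disc 1: 575 = 575
  disc 2: 500 = 500
  disc 3: 400 + 200 = 600
  disc 4: 350 + 250 = 600
  disc 5: 350 + 125 = 475
  disc 6: 350 = 350
  disc 7: 300 = 300
No arrangement into 6 discs stays within capacity, so 7 is optimal.

7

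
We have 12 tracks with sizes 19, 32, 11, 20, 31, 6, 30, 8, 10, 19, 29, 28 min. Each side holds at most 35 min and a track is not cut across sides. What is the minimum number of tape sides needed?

8

Total = 32 + 31 + 30 + 29 + 28 + 20 + 19 + 19 + 11 + 10 + 8 + 6 = 243 min.
Lower bound: ⌈243/35⌉ = 7 tape sides.
Also, 8 tracks each exceed 35/2 min, and no two of those can share a side, so at least 8 tape sides are needed.
A packing using 8 tape sides:
  side 1: 32 = 32
  side 2: 31 = 31
  side 3: 30 = 30
  side 4: 29 + 6 = 35
  side 5: 28 = 28
  side 6: 20 + 11 = 31
  side 7: 19 + 10 = 29
  side 8: 19 + 8 = 27
This matches the lower bound, so 8 is optimal.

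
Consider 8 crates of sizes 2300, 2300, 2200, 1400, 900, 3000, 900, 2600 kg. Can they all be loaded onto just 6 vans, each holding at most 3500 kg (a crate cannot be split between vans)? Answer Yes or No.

Yes

A valid assignment using 6 vans:
  van 1: 3000 = 3000
  van 2: 2600 + 900 = 3500
  van 3: 2300 + 900 = 3200
  van 4: 2300 = 2300
  van 5: 2200 = 2200
  van 6: 1400 = 1400
Every load is within 3500 kg, so 6 vans suffice.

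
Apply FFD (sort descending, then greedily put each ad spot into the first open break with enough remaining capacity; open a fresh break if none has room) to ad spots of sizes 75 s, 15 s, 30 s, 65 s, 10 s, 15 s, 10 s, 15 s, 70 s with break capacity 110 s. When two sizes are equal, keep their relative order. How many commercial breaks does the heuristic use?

3

Sorted descending: 75, 70, 65, 30, 15, 15, 15, 10, 10.
  75 → break 1 (new)  [load 75/110]
  70 → break 2 (new)  [load 70/110]
  65 → break 3 (new)  [load 65/110]
  30 → break 1  [load 105/110]
  15 → break 2  [load 85/110]
  15 → break 2  [load 100/110]
  15 → break 3  [load 80/110]
  10 → break 2  [load 110/110]
  10 → break 3  [load 90/110]
3 commercial breaks opened.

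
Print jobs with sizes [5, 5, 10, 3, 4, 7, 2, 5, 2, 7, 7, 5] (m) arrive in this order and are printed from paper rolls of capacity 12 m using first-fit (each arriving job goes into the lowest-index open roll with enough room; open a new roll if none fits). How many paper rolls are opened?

6

  5 → roll 1 (new)  [load 5/12]
  5 → roll 1  [load 10/12]
  10 → roll 2 (new)  [load 10/12]
  3 → roll 3 (new)  [load 3/12]
  4 → roll 3  [load 7/12]
  7 → roll 4 (new)  [load 7/12]
  2 → roll 1  [load 12/12]
  5 → roll 3  [load 12/12]
  2 → roll 2  [load 12/12]
  7 → roll 5 (new)  [load 7/12]
  7 → roll 6 (new)  [load 7/12]
  5 → roll 4  [load 12/12]
6 paper rolls opened.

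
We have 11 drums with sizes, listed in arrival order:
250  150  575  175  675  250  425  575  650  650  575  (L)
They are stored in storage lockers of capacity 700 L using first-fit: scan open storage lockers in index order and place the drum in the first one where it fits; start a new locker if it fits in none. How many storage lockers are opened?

8

  250 → locker 1 (new)  [load 250/700]
  150 → locker 1  [load 400/700]
  575 → locker 2 (new)  [load 575/700]
  175 → locker 1  [load 575/700]
  675 → locker 3 (new)  [load 675/700]
  250 → locker 4 (new)  [load 250/700]
  425 → locker 4  [load 675/700]
  575 → locker 5 (new)  [load 575/700]
  650 → locker 6 (new)  [load 650/700]
  650 → locker 7 (new)  [load 650/700]
  575 → locker 8 (new)  [load 575/700]
8 storage lockers opened.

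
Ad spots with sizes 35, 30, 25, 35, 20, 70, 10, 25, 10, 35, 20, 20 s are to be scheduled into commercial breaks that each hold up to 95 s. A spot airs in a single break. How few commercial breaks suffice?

4

Total = 70 + 35 + 35 + 35 + 30 + 25 + 25 + 20 + 20 + 20 + 10 + 10 = 335 s.
Lower bound: ⌈335/95⌉ = 4 commercial breaks.
A packing using 4 commercial breaks:
  break 1: 70 + 25 = 95
  break 2: 35 + 35 + 25 = 95
  break 3: 35 + 30 + 20 + 10 = 95
  break 4: 20 + 20 + 10 = 50
This matches the lower bound, so 4 is optimal.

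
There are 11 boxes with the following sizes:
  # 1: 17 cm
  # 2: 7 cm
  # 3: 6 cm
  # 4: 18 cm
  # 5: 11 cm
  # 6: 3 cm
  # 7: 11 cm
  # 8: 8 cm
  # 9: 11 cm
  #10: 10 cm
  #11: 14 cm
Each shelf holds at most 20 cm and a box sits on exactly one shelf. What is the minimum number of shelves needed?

Total = 18 + 17 + 14 + 11 + 11 + 11 + 10 + 8 + 7 + 6 + 3 = 116 cm.
Lower bound: ⌈116/20⌉ = 6 shelves.
A packing using 7 shelves:
  shelf 1: 18 = 18
  shelf 2: 17 + 3 = 20
  shelf 3: 14 + 6 = 20
  shelf 4: 11 + 8 = 19
  shelf 5: 11 + 7 = 18
  shelf 6: 11 = 11
  shelf 7: 10 = 10
No arrangement into 6 shelves stays within capacity, so 7 is optimal.

7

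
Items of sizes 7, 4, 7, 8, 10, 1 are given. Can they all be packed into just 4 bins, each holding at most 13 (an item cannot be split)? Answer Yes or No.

Yes

A valid assignment using 4 bins:
  bin 1: 10 + 1 = 11
  bin 2: 8 + 4 = 12
  bin 3: 7 = 7
  bin 4: 7 = 7
Every load is within 13, so 4 bins suffice.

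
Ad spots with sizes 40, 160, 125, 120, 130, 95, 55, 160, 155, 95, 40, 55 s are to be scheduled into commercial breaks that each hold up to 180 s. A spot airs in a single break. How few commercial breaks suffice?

8

Total = 160 + 160 + 155 + 130 + 125 + 120 + 95 + 95 + 55 + 55 + 40 + 40 = 1230 s.
Lower bound: ⌈1230/180⌉ = 7 commercial breaks.
Also, 8 ad spots each exceed 90 s, and no two of those can share a break, so at least 8 commercial breaks are needed.
A packing using 8 commercial breaks:
  break 1: 160 = 160
  break 2: 160 = 160
  break 3: 155 = 155
  break 4: 130 + 40 = 170
  break 5: 125 + 55 = 180
  break 6: 120 + 55 = 175
  break 7: 95 + 40 = 135
  break 8: 95 = 95
This matches the lower bound, so 8 is optimal.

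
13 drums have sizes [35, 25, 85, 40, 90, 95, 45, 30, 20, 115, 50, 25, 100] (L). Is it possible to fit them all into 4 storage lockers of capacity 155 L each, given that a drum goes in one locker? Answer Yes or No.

Total = 755 L; ⌈755/155⌉ = 5.
At least 5 storage lockers are required, but only 4 are allowed.

No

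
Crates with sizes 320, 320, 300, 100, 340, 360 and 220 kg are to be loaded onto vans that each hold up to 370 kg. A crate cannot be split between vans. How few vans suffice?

Total = 360 + 340 + 320 + 320 + 300 + 220 + 100 = 1960 kg.
Lower bound: ⌈1960/370⌉ = 6 vans.
A packing using 6 vans:
  van 1: 360 = 360
  van 2: 340 = 340
  van 3: 320 = 320
  van 4: 320 = 320
  van 5: 300 = 300
  van 6: 220 + 100 = 320
This matches the lower bound, so 6 is optimal.

6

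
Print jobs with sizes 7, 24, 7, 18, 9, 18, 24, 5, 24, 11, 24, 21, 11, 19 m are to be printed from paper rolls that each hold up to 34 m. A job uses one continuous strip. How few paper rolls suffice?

Total = 24 + 24 + 24 + 24 + 21 + 19 + 18 + 18 + 11 + 11 + 9 + 7 + 7 + 5 = 222 m.
Lower bound: ⌈222/34⌉ = 7 paper rolls.
Also, 8 print jobs each exceed 17 m, and no two of those can share a roll, so at least 8 paper rolls are needed.
A packing using 8 paper rolls:
  roll 1: 24 + 9 = 33
  roll 2: 24 + 7 = 31
  roll 3: 24 + 7 = 31
  roll 4: 24 + 5 = 29
  roll 5: 21 + 11 = 32
  roll 6: 19 + 11 = 30
  roll 7: 18 = 18
  roll 8: 18 = 18
This matches the lower bound, so 8 is optimal.

8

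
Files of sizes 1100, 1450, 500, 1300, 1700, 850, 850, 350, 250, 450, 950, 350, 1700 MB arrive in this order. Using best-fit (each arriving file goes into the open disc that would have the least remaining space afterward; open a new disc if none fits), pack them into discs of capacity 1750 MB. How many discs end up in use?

7

  1100 → disc 1 (new)  [load 1100/1750]
  1450 → disc 2 (new)  [load 1450/1750]
  500 → disc 1  [load 1600/1750]
  1300 → disc 3 (new)  [load 1300/1750]
  1700 → disc 4 (new)  [load 1700/1750]
  850 → disc 5 (new)  [load 850/1750]
  850 → disc 5  [load 1700/1750]
  350 → disc 3  [load 1650/1750]
  250 → disc 2  [load 1700/1750]
  450 → disc 6 (new)  [load 450/1750]
  950 → disc 6  [load 1400/1750]
  350 → disc 6  [load 1750/1750]
  1700 → disc 7 (new)  [load 1700/1750]
7 discs opened.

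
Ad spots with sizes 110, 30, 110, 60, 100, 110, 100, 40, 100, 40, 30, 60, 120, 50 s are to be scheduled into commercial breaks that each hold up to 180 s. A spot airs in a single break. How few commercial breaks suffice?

Total = 120 + 110 + 110 + 110 + 100 + 100 + 100 + 60 + 60 + 50 + 40 + 40 + 30 + 30 = 1060 s.
Lower bound: ⌈1060/180⌉ = 6 commercial breaks.
Also, 7 ad spots each exceed 90 s, and no two of those can share a break, so at least 7 commercial breaks are needed.
A packing using 7 commercial breaks:
  break 1: 120 + 60 = 180
  break 2: 110 + 60 = 170
  break 3: 110 + 50 = 160
  break 4: 110 + 40 + 30 = 180
  break 5: 100 + 40 + 30 = 170
  break 6: 100 = 100
  break 7: 100 = 100
This matches the lower bound, so 7 is optimal.

7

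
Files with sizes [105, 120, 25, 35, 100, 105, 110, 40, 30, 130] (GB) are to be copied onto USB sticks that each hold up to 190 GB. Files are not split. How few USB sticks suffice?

Total = 130 + 120 + 110 + 105 + 105 + 100 + 40 + 35 + 30 + 25 = 800 GB.
Lower bound: ⌈800/190⌉ = 5 USB sticks.
Also, 6 files each exceed 95 GB, and no two of those can share a USB stick, so at least 6 USB sticks are needed.
A packing using 6 USB sticks:
  USB stick 1: 130 + 40 = 170
  USB stick 2: 120 + 35 + 30 = 185
  USB stick 3: 110 + 25 = 135
  USB stick 4: 105 = 105
  USB stick 5: 105 = 105
  USB stick 6: 100 = 100
This matches the lower bound, so 6 is optimal.

6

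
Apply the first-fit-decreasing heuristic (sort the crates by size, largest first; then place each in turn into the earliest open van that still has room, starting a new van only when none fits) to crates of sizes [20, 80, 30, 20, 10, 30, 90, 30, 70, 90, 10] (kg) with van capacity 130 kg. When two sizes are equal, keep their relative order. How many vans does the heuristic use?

Sorted descending: 90, 90, 80, 70, 30, 30, 30, 20, 20, 10, 10.
  90 → van 1 (new)  [load 90/130]
  90 → van 2 (new)  [load 90/130]
  80 → van 3 (new)  [load 80/130]
  70 → van 4 (new)  [load 70/130]
  30 → van 1  [load 120/130]
  30 → van 2  [load 120/130]
  30 → van 3  [load 110/130]
  20 → van 3  [load 130/130]
  20 → van 4  [load 90/130]
  10 → van 1  [load 130/130]
  10 → van 2  [load 130/130]
4 vans opened.

4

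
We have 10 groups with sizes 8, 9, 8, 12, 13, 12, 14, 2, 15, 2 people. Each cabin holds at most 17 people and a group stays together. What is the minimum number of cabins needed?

Total = 15 + 14 + 13 + 12 + 12 + 9 + 8 + 8 + 2 + 2 = 95 people.
Lower bound: ⌈95/17⌉ = 6 cabins.
A packing using 7 cabins:
  cabin 1: 15 + 2 = 17
  cabin 2: 14 + 2 = 16
  cabin 3: 13 = 13
  cabin 4: 12 = 12
  cabin 5: 12 = 12
  cabin 6: 9 + 8 = 17
  cabin 7: 8 = 8
No arrangement into 6 cabins stays within capacity, so 7 is optimal.

7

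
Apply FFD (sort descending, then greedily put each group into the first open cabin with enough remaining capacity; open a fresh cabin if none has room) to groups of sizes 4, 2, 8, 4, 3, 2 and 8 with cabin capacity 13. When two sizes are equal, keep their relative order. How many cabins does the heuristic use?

3

Sorted descending: 8, 8, 4, 4, 3, 2, 2.
  8 → cabin 1 (new)  [load 8/13]
  8 → cabin 2 (new)  [load 8/13]
  4 → cabin 1  [load 12/13]
  4 → cabin 2  [load 12/13]
  3 → cabin 3 (new)  [load 3/13]
  2 → cabin 3  [load 5/13]
  2 → cabin 3  [load 7/13]
3 cabins opened.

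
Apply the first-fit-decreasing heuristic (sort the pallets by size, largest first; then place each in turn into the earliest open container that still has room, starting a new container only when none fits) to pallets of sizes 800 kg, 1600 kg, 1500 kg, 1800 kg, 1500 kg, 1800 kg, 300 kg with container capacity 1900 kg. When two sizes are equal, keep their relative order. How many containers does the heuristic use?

Sorted descending: 1800, 1800, 1600, 1500, 1500, 800, 300.
  1800 → container 1 (new)  [load 1800/1900]
  1800 → container 2 (new)  [load 1800/1900]
  1600 → container 3 (new)  [load 1600/1900]
  1500 → container 4 (new)  [load 1500/1900]
  1500 → container 5 (new)  [load 1500/1900]
  800 → container 6 (new)  [load 800/1900]
  300 → container 3  [load 1900/1900]
6 containers opened.

6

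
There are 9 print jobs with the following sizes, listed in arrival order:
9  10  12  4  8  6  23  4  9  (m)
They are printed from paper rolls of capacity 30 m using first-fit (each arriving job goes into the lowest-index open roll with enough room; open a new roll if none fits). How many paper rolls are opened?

  9 → roll 1 (new)  [load 9/30]
  10 → roll 1  [load 19/30]
  12 → roll 2 (new)  [load 12/30]
  4 → roll 1  [load 23/30]
  8 → roll 2  [load 20/30]
  6 → roll 1  [load 29/30]
  23 → roll 3 (new)  [load 23/30]
  4 → roll 2  [load 24/30]
  9 → roll 4 (new)  [load 9/30]
4 paper rolls opened.

4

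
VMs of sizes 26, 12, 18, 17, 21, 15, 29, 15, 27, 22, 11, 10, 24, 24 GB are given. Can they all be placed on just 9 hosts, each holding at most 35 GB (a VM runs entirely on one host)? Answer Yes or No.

Yes

A valid assignment using 9 hosts:
  host 1: 29 = 29
  host 2: 27 = 27
  host 3: 26 = 26
  host 4: 24 + 11 = 35
  host 5: 24 + 10 = 34
  host 6: 22 + 12 = 34
  host 7: 21 = 21
  host 8: 18 + 17 = 35
  host 9: 15 + 15 = 30
Every load is within 35 GB, so 9 hosts suffice.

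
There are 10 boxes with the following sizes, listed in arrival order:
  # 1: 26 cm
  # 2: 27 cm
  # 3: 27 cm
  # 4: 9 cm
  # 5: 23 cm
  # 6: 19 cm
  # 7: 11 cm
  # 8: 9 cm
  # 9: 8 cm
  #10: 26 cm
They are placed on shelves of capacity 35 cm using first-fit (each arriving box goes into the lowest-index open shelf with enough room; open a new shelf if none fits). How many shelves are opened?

  26 → shelf 1 (new)  [load 26/35]
  27 → shelf 2 (new)  [load 27/35]
  27 → shelf 3 (new)  [load 27/35]
  9 → shelf 1  [load 35/35]
  23 → shelf 4 (new)  [load 23/35]
  19 → shelf 5 (new)  [load 19/35]
  11 → shelf 4  [load 34/35]
  9 → shelf 5  [load 28/35]
  8 → shelf 2  [load 35/35]
  26 → shelf 6 (new)  [load 26/35]
6 shelves opened.

6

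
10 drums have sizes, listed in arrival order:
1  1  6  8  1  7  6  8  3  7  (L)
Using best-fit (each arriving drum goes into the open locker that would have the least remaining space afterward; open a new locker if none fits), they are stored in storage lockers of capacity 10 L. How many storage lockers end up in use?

  1 → locker 1 (new)  [load 1/10]
  1 → locker 1  [load 2/10]
  6 → locker 1  [load 8/10]
  8 → locker 2 (new)  [load 8/10]
  1 → locker 1  [load 9/10]
  7 → locker 3 (new)  [load 7/10]
  6 → locker 4 (new)  [load 6/10]
  8 → locker 5 (new)  [load 8/10]
  3 → locker 3  [load 10/10]
  7 → locker 6 (new)  [load 7/10]
6 storage lockers opened.

6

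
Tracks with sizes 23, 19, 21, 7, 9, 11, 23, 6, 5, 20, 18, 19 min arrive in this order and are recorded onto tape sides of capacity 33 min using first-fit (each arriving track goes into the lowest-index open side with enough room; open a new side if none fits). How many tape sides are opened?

7

  23 → side 1 (new)  [load 23/33]
  19 → side 2 (new)  [load 19/33]
  21 → side 3 (new)  [load 21/33]
  7 → side 1  [load 30/33]
  9 → side 2  [load 28/33]
  11 → side 3  [load 32/33]
  23 → side 4 (new)  [load 23/33]
  6 → side 4  [load 29/33]
  5 → side 2  [load 33/33]
  20 → side 5 (new)  [load 20/33]
  18 → side 6 (new)  [load 18/33]
  19 → side 7 (new)  [load 19/33]
7 tape sides opened.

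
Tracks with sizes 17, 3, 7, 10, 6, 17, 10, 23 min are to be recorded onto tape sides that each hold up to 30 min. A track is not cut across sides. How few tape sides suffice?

Total = 23 + 17 + 17 + 10 + 10 + 7 + 6 + 3 = 93 min.
Lower bound: ⌈93/30⌉ = 4 tape sides.
A packing using 4 tape sides:
  side 1: 23 + 7 = 30
  side 2: 17 + 10 + 3 = 30
  side 3: 17 + 10 = 27
  side 4: 6 = 6
This matches the lower bound, so 4 is optimal.

4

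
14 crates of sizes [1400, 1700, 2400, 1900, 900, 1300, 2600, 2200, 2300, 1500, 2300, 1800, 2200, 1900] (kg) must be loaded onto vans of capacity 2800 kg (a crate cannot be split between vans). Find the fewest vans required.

12

Total = 2600 + 2400 + 2300 + 2300 + 2200 + 2200 + 1900 + 1900 + 1800 + 1700 + 1500 + 1400 + 1300 + 900 = 26400 kg.
Lower bound: ⌈26400/2800⌉ = 10 vans.
Also, 11 crates each exceed 1400 kg, and no two of those can share a van, so at least 11 vans are needed.
A packing using 12 vans:
  van 1: 2600 = 2600
  van 2: 2400 = 2400
  van 3: 2300 = 2300
  van 4: 2300 = 2300
  van 5: 2200 = 2200
  van 6: 2200 = 2200
  van 7: 1900 + 900 = 2800
  van 8: 1900 = 1900
  van 9: 1800 = 1800
  van 10: 1700 = 1700
  van 11: 1500 + 1300 = 2800
  van 12: 1400 = 1400
No arrangement into 11 vans stays within capacity, so 12 is optimal.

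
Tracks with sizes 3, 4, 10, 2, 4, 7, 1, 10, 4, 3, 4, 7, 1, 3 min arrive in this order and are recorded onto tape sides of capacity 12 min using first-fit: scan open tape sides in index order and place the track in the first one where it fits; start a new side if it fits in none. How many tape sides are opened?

  3 → side 1 (new)  [load 3/12]
  4 → side 1  [load 7/12]
  10 → side 2 (new)  [load 10/12]
  2 → side 1  [load 9/12]
  4 → side 3 (new)  [load 4/12]
  7 → side 3  [load 11/12]
  1 → side 1  [load 10/12]
  10 → side 4 (new)  [load 10/12]
  4 → side 5 (new)  [load 4/12]
  3 → side 5  [load 7/12]
  4 → side 5  [load 11/12]
  7 → side 6 (new)  [load 7/12]
  1 → side 1  [load 11/12]
  3 → side 6  [load 10/12]
6 tape sides opened.

6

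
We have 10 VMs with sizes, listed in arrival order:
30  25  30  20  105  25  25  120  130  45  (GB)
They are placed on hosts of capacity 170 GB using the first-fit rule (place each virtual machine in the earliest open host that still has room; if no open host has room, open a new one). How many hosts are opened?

4

  30 → host 1 (new)  [load 30/170]
  25 → host 1  [load 55/170]
  30 → host 1  [load 85/170]
  20 → host 1  [load 105/170]
  105 → host 2 (new)  [load 105/170]
  25 → host 1  [load 130/170]
  25 → host 1  [load 155/170]
  120 → host 3 (new)  [load 120/170]
  130 → host 4 (new)  [load 130/170]
  45 → host 2  [load 150/170]
4 hosts opened.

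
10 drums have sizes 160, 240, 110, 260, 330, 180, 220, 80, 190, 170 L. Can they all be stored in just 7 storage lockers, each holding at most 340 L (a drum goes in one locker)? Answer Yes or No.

Yes

A valid assignment using 7 storage lockers:
  locker 1: 330 = 330
  locker 2: 260 + 80 = 340
  locker 3: 240 = 240
  locker 4: 220 + 110 = 330
  locker 5: 190 = 190
  locker 6: 180 + 160 = 340
  locker 7: 170 = 170
Every load is within 340 L, so 7 storage lockers suffice.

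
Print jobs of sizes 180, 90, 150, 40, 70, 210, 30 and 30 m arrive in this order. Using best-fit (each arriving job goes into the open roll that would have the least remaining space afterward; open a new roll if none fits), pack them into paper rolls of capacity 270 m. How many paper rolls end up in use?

  180 → roll 1 (new)  [load 180/270]
  90 → roll 1  [load 270/270]
  150 → roll 2 (new)  [load 150/270]
  40 → roll 2  [load 190/270]
  70 → roll 2  [load 260/270]
  210 → roll 3 (new)  [load 210/270]
  30 → roll 3  [load 240/270]
  30 → roll 3  [load 270/270]
3 paper rolls opened.

3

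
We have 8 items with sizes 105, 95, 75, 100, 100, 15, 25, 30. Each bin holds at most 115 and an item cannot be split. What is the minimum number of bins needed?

6

Total = 105 + 100 + 100 + 95 + 75 + 30 + 25 + 15 = 545.
Lower bound: ⌈545/115⌉ = 5 bins.
A packing using 6 bins:
  bin 1: 105 = 105
  bin 2: 100 + 15 = 115
  bin 3: 100 = 100
  bin 4: 95 = 95
  bin 5: 75 + 30 = 105
  bin 6: 25 = 25
No arrangement into 5 bins stays within capacity, so 6 is optimal.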